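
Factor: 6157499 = 31^1*307^1  *  647^1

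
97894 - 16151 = 81743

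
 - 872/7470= - 436/3735 = - 0.12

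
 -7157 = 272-7429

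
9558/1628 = 5 + 709/814 = 5.87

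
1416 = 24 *59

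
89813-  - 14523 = 104336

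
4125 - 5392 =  - 1267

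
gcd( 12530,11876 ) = 2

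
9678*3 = 29034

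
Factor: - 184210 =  - 2^1*5^1*13^2*109^1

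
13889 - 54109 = -40220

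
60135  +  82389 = 142524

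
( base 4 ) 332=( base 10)62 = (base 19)35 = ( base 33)1T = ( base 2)111110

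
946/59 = 16+2/59 = 16.03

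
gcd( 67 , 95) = 1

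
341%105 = 26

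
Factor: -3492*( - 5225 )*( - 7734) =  - 2^3*3^3 * 5^2*11^1*19^1 *97^1 *1289^1 = - 141112243800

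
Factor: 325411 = 325411^1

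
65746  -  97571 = -31825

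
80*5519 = 441520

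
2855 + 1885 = 4740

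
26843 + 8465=35308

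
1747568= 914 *1912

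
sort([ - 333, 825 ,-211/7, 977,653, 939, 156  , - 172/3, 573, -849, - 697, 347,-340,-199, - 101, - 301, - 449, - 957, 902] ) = [ - 957, - 849, - 697,- 449, - 340  , - 333, - 301, - 199 , - 101,  -  172/3  , - 211/7,156 , 347, 573,653, 825 , 902, 939,977]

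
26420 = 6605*4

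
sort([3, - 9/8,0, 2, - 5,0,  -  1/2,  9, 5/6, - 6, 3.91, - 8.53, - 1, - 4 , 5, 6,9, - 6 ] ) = [-8.53, - 6, - 6,  -  5, - 4,-9/8, - 1,  -  1/2,0,0, 5/6,2,3,3.91, 5, 6,9,9 ] 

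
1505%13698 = 1505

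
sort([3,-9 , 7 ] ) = [-9, 3, 7 ] 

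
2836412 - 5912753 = -3076341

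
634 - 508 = 126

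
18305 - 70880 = - 52575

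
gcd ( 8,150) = 2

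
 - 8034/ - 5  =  1606 + 4/5 = 1606.80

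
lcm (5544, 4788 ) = 105336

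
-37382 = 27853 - 65235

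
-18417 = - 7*2631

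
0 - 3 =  -3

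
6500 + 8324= 14824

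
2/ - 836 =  - 1 + 417/418 = -0.00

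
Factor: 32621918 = 2^1 * 7^1*173^1*13469^1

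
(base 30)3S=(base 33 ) 3J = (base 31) 3p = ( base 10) 118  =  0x76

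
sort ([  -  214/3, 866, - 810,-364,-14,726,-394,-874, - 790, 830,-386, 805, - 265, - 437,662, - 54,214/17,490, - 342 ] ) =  [-874,-810,  -  790, - 437, - 394,-386,- 364, - 342,  -  265,-214/3,-54, - 14, 214/17, 490,  662, 726 , 805,830, 866 ] 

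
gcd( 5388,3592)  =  1796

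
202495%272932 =202495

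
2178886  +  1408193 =3587079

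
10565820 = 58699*180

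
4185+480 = 4665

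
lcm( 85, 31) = 2635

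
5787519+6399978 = 12187497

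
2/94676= 1/47338 = 0.00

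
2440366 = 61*40006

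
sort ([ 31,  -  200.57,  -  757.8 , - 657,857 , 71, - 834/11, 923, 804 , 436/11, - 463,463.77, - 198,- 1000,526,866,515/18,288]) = [ - 1000 ,-757.8, - 657,  -  463, -200.57, - 198, - 834/11,515/18 , 31,436/11,71, 288,463.77, 526, 804,857,866, 923] 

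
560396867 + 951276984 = 1511673851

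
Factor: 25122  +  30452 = 55574 = 2^1*37^1*751^1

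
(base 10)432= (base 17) 187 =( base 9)530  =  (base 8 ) 660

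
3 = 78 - 75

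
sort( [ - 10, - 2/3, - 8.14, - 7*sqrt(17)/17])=[ - 10, - 8.14, - 7 * sqrt( 17)/17, - 2/3] 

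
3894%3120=774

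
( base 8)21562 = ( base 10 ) 9074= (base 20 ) 12DE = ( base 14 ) 3442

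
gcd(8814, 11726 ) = 26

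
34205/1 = 34205=34205.00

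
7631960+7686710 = 15318670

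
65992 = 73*904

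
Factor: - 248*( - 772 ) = 191456 = 2^5 * 31^1*193^1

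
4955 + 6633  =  11588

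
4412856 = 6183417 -1770561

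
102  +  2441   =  2543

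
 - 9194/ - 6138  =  4597/3069 = 1.50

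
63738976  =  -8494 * (-7504 ) 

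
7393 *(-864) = -6387552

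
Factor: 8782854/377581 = 2^1*3^1 * 139^1*10531^1*377581^( - 1) 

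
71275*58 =4133950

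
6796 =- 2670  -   - 9466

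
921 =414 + 507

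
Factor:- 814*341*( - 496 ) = 2^5*11^2*31^2*37^1 = 137676704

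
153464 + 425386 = 578850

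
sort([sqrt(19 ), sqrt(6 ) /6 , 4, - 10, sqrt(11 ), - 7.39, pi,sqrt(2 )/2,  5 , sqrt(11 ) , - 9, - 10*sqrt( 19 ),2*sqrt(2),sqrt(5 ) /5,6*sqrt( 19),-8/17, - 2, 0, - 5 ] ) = [ - 10*sqrt (19), - 10,  -  9, - 7.39, - 5, - 2,-8/17,0,sqrt( 6 )/6,sqrt( 5 ) /5, sqrt( 2)/2 , 2*sqrt( 2 ),pi, sqrt(11),sqrt(11 ),4,sqrt(19 ), 5,6*sqrt(19 ) ] 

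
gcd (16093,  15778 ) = 7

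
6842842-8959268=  - 2116426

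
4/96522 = 2/48261 = 0.00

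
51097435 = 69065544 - 17968109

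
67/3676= 67/3676 = 0.02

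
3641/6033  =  3641/6033  =  0.60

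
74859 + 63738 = 138597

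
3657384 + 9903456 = 13560840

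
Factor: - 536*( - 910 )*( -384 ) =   -  187299840 =-  2^11  *3^1 * 5^1*7^1*13^1*67^1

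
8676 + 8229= 16905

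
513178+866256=1379434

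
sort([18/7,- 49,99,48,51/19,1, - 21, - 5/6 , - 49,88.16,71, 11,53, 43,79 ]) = [-49, - 49, - 21, - 5/6,1, 18/7,  51/19,11,43,48, 53, 71, 79 , 88.16,99 ]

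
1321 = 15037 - 13716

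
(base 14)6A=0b1011110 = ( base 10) 94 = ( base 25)3J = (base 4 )1132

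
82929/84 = 3949/4 = 987.25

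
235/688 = 235/688  =  0.34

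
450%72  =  18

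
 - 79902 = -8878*9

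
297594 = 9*33066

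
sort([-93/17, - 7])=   [ -7 , - 93/17]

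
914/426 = 457/213 = 2.15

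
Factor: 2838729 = 3^1*23^1*41141^1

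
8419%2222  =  1753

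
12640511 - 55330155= - 42689644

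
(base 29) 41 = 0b1110101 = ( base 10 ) 117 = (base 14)85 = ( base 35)3c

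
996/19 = 996/19 =52.42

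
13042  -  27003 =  - 13961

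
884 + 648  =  1532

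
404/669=404/669  =  0.60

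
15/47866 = 15/47866 = 0.00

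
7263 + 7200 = 14463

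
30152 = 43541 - 13389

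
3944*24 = 94656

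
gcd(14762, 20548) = 22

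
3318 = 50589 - 47271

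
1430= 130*11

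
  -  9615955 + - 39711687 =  - 49327642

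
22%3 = 1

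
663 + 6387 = 7050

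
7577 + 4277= 11854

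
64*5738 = 367232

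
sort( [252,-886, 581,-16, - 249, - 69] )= [ - 886,-249,-69, - 16 , 252, 581 ]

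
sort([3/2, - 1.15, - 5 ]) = [ - 5,-1.15,3/2 ] 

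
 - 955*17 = - 16235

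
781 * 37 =28897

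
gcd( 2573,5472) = 1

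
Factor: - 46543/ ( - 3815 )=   61/5 = 5^( - 1)*61^1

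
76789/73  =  76789/73 = 1051.90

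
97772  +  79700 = 177472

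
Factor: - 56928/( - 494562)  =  2^4* 139^( - 1) = 16/139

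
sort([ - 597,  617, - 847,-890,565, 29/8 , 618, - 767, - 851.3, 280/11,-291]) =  [ - 890, - 851.3, - 847, - 767 , - 597, - 291, 29/8, 280/11 , 565, 617, 618]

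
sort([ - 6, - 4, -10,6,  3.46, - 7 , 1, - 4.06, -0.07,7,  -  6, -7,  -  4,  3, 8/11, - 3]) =[ - 10,  -  7, - 7, - 6,- 6, - 4.06, - 4 ,-4, - 3,  -  0.07,8/11, 1, 3,3.46,6, 7]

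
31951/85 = 31951/85 = 375.89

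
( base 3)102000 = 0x129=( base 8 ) 451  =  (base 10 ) 297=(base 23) CL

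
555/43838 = 555/43838=0.01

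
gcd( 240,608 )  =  16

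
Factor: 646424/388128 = 2^( - 2)*3^(-1) * 13^( - 1 )*311^( - 1) * 80803^1 = 80803/48516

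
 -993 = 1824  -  2817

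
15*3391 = 50865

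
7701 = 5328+2373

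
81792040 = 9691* 8440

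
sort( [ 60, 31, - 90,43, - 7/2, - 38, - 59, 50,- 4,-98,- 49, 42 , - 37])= [-98, - 90,- 59,  -  49, - 38, - 37,  -  4, - 7/2,31, 42, 43,50,60]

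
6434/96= 3217/48 = 67.02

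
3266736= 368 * 8877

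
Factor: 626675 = 5^2*7^1*3581^1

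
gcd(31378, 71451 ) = 1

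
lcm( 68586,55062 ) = 3909402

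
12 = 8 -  - 4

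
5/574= 5/574= 0.01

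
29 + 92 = 121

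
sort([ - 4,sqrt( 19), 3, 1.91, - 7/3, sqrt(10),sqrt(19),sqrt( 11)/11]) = [ - 4, - 7/3, sqrt( 11)/11, 1.91, 3, sqrt(10), sqrt( 19), sqrt( 19 )] 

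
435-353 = 82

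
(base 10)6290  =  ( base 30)6tk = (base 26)97O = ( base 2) 1100010010010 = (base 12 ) 3782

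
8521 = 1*8521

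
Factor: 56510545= 5^1 * 7^1*13^1*124199^1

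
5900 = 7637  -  1737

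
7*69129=483903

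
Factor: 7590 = 2^1*3^1*5^1 * 11^1*23^1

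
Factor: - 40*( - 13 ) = 2^3*5^1 * 13^1 = 520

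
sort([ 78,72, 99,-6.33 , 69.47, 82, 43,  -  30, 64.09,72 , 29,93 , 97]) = [ - 30, - 6.33,29, 43, 64.09,69.47,72,72,78,82, 93,97 , 99]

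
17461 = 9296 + 8165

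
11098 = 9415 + 1683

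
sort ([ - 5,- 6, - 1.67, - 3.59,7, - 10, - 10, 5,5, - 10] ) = [ - 10, - 10,-10,-6,-5, - 3.59, - 1.67,5, 5, 7] 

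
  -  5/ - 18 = 5/18 =0.28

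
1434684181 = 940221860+494462321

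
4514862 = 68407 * 66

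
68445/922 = 74  +  217/922 = 74.24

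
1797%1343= 454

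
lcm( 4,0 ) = 0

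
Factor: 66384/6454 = 72/7=2^3* 3^2*7^(-1)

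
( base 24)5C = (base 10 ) 132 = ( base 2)10000100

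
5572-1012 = 4560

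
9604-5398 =4206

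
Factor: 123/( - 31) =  - 3^1*31^(  -  1) * 41^1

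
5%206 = 5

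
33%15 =3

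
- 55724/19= - 2933 + 3/19 = - 2932.84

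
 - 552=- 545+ - 7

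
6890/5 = 1378  =  1378.00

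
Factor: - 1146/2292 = -2^(  -  1)  =  -1/2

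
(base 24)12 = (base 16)1A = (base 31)Q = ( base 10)26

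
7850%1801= 646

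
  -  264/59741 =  - 24/5431 = - 0.00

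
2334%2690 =2334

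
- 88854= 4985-93839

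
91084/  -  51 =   -  91084/51 = - 1785.96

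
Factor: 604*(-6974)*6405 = - 26979755880  =  - 2^3*3^1*5^1*7^1*11^1*61^1*151^1*317^1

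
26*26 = 676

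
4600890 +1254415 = 5855305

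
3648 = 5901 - 2253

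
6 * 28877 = 173262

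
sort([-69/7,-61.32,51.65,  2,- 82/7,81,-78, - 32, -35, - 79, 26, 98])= [ - 79 , -78,- 61.32 ,-35,-32,-82/7, - 69/7, 2 , 26,  51.65,81 , 98]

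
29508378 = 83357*354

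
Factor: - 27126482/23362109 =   -  2^1*373^(  -  1)* 62633^(- 1)*13563241^1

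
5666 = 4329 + 1337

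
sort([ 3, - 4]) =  [ - 4,  3 ] 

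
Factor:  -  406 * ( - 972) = 2^3*3^5 * 7^1 * 29^1 = 394632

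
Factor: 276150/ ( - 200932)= - 525/382= -2^( - 1 )*3^1*5^2*7^1*191^( - 1 ) 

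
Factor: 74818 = 2^1*37409^1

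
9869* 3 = 29607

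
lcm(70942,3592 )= 283768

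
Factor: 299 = 13^1*23^1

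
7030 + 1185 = 8215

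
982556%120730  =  16716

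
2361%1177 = 7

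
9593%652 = 465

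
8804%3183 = 2438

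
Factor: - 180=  - 2^2*3^2 * 5^1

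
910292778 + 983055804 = 1893348582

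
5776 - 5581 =195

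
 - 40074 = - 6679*6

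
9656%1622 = 1546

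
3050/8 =1525/4=381.25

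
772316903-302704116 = 469612787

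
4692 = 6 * 782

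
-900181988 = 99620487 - 999802475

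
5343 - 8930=-3587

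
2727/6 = 909/2 = 454.50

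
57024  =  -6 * (-9504 ) 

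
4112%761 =307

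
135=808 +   -  673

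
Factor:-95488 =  - 2^8*373^1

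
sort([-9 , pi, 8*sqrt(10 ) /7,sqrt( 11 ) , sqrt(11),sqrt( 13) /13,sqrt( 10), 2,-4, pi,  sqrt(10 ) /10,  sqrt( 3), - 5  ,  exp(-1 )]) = [-9,  -  5,- 4, sqrt(13 ) /13,  sqrt (10 )/10, exp(-1 ),sqrt(3 ),2, pi , pi, sqrt (10) , sqrt( 11 ),sqrt(11), 8*sqrt(10) /7]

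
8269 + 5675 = 13944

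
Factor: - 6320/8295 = -16/21 = -2^4 * 3^( - 1 )*7^( - 1 )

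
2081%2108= 2081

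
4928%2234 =460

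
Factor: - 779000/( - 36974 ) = 2^2*5^3*7^( - 1)*41^1*139^( - 1) = 20500/973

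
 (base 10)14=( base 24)E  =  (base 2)1110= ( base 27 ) E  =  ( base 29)e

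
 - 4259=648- 4907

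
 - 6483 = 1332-7815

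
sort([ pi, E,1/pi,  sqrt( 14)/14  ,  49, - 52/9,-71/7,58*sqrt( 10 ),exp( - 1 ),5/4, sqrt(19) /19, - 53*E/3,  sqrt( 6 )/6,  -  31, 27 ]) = [ -53* E/3 , - 31, - 71/7 , - 52/9,sqrt( 19) /19,  sqrt( 14 ) /14,  1/pi , exp(  -  1), sqrt( 6) /6,  5/4 , E,  pi,27,49, 58*sqrt( 10 )]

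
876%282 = 30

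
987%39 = 12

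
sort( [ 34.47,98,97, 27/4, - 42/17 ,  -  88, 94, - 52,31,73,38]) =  [ - 88, - 52, - 42/17,27/4,31 , 34.47,38, 73,94,97 , 98]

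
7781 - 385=7396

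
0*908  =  0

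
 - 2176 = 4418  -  6594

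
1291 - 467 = 824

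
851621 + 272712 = 1124333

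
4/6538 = 2/3269 = 0.00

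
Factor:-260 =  - 2^2 * 5^1*13^1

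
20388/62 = 10194/31 = 328.84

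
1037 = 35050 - 34013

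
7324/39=187 + 31/39 = 187.79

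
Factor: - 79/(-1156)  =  2^(-2) * 17^(-2)*79^1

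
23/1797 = 23/1797=0.01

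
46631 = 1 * 46631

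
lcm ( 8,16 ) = 16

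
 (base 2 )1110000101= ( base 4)32011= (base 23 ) 1g4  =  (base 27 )16A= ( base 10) 901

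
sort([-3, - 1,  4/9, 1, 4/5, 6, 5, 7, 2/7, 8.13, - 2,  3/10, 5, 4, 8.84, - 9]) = [- 9, - 3,-2,-1,2/7, 3/10, 4/9, 4/5, 1,  4, 5,  5, 6, 7,  8.13,  8.84 ]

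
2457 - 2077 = 380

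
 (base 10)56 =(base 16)38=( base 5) 211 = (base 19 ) 2I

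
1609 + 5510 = 7119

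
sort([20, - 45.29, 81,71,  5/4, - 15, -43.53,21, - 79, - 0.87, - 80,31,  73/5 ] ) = [ - 80, -79,-45.29,  -  43.53,-15, - 0.87, 5/4,73/5,20, 21,  31,71 , 81 ] 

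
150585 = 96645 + 53940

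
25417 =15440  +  9977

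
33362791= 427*78133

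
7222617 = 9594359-2371742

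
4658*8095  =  37706510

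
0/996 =0= 0.00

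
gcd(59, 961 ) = 1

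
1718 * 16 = 27488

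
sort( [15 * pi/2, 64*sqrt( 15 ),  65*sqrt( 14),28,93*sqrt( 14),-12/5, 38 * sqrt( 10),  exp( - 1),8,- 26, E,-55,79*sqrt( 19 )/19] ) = [ - 55 , - 26,  -  12/5, exp(-1),  E, 8,79* sqrt ( 19)/19,15 * pi/2 , 28,  38*sqrt( 10 ),65*sqrt( 14),64*sqrt (15 ), 93* sqrt( 14) ] 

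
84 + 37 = 121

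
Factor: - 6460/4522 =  - 2^1*5^1*7^(  -  1) =- 10/7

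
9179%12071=9179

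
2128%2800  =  2128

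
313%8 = 1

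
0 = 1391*0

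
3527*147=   518469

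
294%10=4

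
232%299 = 232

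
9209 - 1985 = 7224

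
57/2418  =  19/806=0.02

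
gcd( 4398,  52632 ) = 6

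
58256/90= 29128/45 = 647.29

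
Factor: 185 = 5^1 * 37^1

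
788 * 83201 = 65562388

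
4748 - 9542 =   -  4794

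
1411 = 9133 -7722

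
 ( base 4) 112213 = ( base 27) 1QG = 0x5A7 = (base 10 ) 1447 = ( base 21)35J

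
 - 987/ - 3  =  329/1=   329.00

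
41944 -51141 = -9197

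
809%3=2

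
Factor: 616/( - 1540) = -2^1* 5^ ( - 1) = -  2/5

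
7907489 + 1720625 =9628114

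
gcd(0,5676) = 5676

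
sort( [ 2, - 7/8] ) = [ - 7/8, 2]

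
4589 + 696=5285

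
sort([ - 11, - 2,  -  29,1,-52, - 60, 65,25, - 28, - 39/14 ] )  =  [ - 60 , - 52, - 29, - 28, - 11, -39/14, - 2, 1,25,65]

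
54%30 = 24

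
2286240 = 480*4763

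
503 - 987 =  - 484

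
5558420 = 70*79406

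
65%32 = 1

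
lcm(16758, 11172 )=33516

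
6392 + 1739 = 8131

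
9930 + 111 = 10041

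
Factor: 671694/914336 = 2^(  -  4)*3^1*28573^ ( - 1)* 111949^1 = 335847/457168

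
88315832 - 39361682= 48954150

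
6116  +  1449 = 7565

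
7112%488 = 280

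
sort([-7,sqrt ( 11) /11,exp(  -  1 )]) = [ - 7, sqrt( 11)/11,exp( - 1)]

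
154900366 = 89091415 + 65808951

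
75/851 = 75/851 = 0.09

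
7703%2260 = 923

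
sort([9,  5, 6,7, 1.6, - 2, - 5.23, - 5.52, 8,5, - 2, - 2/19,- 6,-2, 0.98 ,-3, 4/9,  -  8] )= [ - 8, - 6, - 5.52, - 5.23, - 3, - 2,- 2,-2, - 2/19, 4/9 , 0.98, 1.6, 5, 5, 6, 7, 8,9 ]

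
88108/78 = 1129 + 23/39 = 1129.59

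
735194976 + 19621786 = 754816762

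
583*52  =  30316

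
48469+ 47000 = 95469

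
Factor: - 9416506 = -2^1*11^1 * 428023^1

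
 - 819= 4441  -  5260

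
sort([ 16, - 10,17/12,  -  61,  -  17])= [  -  61, - 17,  -  10,17/12,16] 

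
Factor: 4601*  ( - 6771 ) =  - 31153371 = - 3^1 * 37^1*43^1  *  61^1*107^1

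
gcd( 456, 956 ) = 4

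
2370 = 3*790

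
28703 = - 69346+98049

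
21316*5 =106580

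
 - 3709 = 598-4307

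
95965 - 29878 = 66087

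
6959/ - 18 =-387  +  7/18 =-386.61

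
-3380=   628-4008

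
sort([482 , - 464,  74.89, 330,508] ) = [ - 464, 74.89, 330, 482, 508 ] 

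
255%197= 58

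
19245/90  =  1283/6 =213.83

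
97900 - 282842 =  - 184942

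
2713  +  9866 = 12579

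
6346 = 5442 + 904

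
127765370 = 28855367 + 98910003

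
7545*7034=53071530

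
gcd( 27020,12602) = 2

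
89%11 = 1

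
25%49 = 25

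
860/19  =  860/19 = 45.26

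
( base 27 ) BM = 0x13F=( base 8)477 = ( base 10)319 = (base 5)2234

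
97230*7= 680610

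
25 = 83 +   -  58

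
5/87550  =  1/17510 = 0.00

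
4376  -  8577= -4201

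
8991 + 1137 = 10128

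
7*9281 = 64967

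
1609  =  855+754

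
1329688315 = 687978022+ 641710293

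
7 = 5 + 2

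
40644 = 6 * 6774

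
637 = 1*637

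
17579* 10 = 175790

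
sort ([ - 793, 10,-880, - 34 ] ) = [ - 880,-793 , - 34, 10] 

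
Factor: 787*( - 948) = - 746076 = -2^2*3^1*79^1*787^1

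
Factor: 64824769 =3259^1 * 19891^1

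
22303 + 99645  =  121948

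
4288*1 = 4288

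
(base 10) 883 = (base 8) 1563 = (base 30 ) TD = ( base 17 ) 30g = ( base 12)617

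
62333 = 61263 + 1070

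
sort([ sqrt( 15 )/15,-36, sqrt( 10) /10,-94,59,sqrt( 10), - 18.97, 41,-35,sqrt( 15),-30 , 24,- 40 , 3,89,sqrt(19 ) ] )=[ - 94, - 40, - 36,-35  ,-30, - 18.97,sqrt(15)/15,sqrt( 10) /10,3, sqrt( 10 ), sqrt (15),sqrt( 19 ), 24,41, 59 , 89]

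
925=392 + 533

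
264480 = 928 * 285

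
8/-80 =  - 1 + 9/10 = - 0.10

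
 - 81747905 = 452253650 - 534001555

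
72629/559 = 129 + 518/559 = 129.93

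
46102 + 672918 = 719020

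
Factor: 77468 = 2^2*107^1*181^1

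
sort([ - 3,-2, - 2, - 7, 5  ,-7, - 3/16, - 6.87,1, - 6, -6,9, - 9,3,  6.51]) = [ - 9 , - 7, -7, - 6.87,  -  6,-6, -3, - 2, - 2, - 3/16, 1, 3,5, 6.51,9]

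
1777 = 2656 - 879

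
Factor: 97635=3^1 * 5^1*23^1*283^1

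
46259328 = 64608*716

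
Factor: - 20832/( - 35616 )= 31/53 = 31^1*53^( - 1 )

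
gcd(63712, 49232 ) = 2896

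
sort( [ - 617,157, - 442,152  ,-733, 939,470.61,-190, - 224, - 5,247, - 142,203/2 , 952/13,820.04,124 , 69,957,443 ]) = [ - 733, -617, - 442 , - 224, - 190, - 142, - 5 , 69,  952/13, 203/2,124, 152,157, 247,443,470.61,820.04,939,957]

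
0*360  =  0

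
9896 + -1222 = 8674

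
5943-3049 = 2894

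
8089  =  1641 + 6448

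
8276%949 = 684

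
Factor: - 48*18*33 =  - 2^5*3^4 * 11^1 = - 28512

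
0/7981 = 0 = 0.00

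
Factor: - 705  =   - 3^1* 5^1*47^1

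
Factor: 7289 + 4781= 2^1*5^1*17^1*71^1 =12070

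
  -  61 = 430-491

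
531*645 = 342495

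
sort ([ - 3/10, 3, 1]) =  [ - 3/10,1 , 3]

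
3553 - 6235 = -2682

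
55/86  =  55/86 =0.64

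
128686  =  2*64343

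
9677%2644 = 1745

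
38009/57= 666 + 47/57 = 666.82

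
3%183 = 3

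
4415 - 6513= -2098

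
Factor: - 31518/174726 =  - 103/571 =- 103^1*571^( - 1 ) 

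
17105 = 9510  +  7595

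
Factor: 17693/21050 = 2^( - 1)*5^( - 2)*13^1*421^ (-1)*1361^1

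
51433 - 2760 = 48673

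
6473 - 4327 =2146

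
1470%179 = 38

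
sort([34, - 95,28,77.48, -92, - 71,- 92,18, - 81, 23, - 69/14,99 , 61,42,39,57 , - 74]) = [ - 95, - 92,  -  92 ,-81, - 74,-71, - 69/14,18,23,28,  34 , 39 , 42,  57, 61 , 77.48,99]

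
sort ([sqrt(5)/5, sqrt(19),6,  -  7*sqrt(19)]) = [ - 7*sqrt(19), sqrt(5) /5 , sqrt ( 19), 6 ] 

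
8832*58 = 512256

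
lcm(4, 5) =20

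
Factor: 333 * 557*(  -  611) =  - 113328891= - 3^2 * 13^1* 37^1*47^1*557^1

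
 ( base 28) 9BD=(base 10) 7377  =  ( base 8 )16321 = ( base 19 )1185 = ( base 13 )3486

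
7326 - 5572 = 1754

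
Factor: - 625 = - 5^4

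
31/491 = 31/491 =0.06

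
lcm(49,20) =980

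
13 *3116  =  40508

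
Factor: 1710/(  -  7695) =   -  2^1 *3^( - 2) = -  2/9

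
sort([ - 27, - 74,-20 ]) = [ -74, - 27, - 20 ]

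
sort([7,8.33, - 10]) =[ - 10,  7,8.33] 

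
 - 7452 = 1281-8733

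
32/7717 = 32/7717 = 0.00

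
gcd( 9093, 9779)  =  7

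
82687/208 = 397+111/208 = 397.53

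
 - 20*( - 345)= 6900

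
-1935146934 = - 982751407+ - 952395527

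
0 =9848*0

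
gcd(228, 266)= 38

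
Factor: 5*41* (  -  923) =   -  5^1*13^1*41^1*71^1 =- 189215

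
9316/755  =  12 + 256/755  =  12.34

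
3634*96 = 348864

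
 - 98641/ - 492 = 200+241/492= 200.49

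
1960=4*490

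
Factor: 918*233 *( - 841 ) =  - 2^1*3^3*17^1 * 29^2*233^1= - 179884854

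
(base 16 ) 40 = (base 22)2K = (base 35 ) 1T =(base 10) 64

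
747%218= 93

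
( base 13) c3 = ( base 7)315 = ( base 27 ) 5O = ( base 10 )159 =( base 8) 237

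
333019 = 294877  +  38142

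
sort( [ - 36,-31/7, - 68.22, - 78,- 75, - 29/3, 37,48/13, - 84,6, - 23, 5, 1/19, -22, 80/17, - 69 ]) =[- 84 ,  -  78, - 75, - 69,-68.22, - 36, - 23, - 22 , - 29/3, - 31/7,  1/19,48/13,80/17,5,6 , 37]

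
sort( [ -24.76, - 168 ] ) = [  -  168,- 24.76 ]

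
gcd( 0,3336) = 3336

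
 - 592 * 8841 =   -  5233872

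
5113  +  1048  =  6161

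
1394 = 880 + 514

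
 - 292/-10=146/5  =  29.20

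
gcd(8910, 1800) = 90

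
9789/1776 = 3263/592 = 5.51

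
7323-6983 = 340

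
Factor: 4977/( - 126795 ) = -3^1*5^( - 1)  *  7^1*107^(-1 ) = - 21/535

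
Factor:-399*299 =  - 3^1 * 7^1*13^1*19^1*23^1 = - 119301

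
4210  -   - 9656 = 13866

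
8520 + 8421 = 16941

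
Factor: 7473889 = 37^1*201997^1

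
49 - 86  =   - 37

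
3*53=159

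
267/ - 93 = -89/31 = -2.87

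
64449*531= 34222419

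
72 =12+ 60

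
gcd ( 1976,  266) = 38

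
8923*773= 6897479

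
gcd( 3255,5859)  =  651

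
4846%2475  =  2371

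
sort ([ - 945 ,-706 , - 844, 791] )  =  [ - 945, - 844, - 706, 791 ] 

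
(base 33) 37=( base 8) 152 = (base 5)411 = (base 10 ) 106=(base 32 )3a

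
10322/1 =10322 = 10322.00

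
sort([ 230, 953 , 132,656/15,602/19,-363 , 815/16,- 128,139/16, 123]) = [ - 363,  -  128, 139/16,  602/19, 656/15,  815/16,123,  132,230, 953 ]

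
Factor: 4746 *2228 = 2^3 * 3^1*7^1*113^1 * 557^1 = 10574088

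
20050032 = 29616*677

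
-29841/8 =-3731 + 7/8   =  - 3730.12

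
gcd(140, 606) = 2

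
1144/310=572/155= 3.69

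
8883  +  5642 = 14525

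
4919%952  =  159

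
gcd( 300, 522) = 6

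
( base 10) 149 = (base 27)5e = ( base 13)B6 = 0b10010101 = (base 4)2111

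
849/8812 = 849/8812 = 0.10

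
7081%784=25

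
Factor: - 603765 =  - 3^2 * 5^1*13417^1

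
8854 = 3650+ 5204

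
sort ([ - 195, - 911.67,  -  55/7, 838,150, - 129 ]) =[ - 911.67, - 195,- 129, - 55/7  ,  150,838 ]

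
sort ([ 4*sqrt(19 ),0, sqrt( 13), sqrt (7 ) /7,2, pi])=[0, sqrt(7)/7 , 2,pi, sqrt (13 ), 4*sqrt(19) ]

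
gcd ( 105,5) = 5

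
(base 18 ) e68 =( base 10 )4652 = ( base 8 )11054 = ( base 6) 33312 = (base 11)354A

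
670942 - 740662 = - 69720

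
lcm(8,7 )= 56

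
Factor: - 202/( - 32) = 101/16 = 2^ ( - 4)*101^1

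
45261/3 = 15087= 15087.00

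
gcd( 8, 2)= 2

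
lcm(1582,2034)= 14238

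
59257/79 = 750 +7/79 = 750.09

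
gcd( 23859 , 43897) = 1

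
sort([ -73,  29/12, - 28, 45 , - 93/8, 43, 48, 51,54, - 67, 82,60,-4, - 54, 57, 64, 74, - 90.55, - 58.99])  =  [ - 90.55 ,-73, - 67,  -  58.99, - 54, - 28, - 93/8, - 4, 29/12, 43, 45, 48, 51, 54, 57, 60, 64, 74, 82]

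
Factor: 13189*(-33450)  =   - 441172050 = -2^1*3^1*5^2*11^2*109^1*223^1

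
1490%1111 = 379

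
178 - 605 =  - 427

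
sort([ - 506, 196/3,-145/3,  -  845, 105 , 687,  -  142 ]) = [ - 845, - 506, -142, - 145/3,196/3, 105,687]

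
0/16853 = 0= 0.00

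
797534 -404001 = 393533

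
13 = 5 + 8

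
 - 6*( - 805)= 4830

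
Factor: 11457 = 3^2*19^1* 67^1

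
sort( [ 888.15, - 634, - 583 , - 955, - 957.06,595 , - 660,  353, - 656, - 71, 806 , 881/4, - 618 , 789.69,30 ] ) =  [ - 957.06, - 955, - 660, - 656, - 634,-618, - 583, - 71, 30,  881/4,353, 595, 789.69, 806,888.15 ]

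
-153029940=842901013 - 995930953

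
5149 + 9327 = 14476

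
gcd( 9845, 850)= 5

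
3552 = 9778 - 6226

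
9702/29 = 334 + 16/29=334.55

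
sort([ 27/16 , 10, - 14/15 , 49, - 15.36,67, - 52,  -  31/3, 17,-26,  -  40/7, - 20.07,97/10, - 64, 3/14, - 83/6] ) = [-64, - 52,  -  26, - 20.07,-15.36, - 83/6,-31/3,-40/7, - 14/15,3/14,27/16, 97/10,10,  17 , 49,67]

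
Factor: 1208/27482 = 4/91 = 2^2*7^( - 1)*13^( - 1) 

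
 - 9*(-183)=1647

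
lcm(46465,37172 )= 185860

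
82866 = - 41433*( - 2 ) 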